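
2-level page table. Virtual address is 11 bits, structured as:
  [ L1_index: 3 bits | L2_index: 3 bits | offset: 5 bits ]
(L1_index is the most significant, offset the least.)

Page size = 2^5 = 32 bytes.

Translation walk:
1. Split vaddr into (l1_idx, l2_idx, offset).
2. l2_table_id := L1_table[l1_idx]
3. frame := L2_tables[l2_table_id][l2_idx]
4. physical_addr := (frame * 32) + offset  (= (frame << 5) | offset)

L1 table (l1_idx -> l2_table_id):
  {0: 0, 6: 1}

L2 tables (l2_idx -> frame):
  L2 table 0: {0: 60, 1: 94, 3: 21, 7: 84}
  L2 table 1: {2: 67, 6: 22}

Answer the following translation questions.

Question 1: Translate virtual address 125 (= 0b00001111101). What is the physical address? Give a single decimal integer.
Answer: 701

Derivation:
vaddr = 125 = 0b00001111101
Split: l1_idx=0, l2_idx=3, offset=29
L1[0] = 0
L2[0][3] = 21
paddr = 21 * 32 + 29 = 701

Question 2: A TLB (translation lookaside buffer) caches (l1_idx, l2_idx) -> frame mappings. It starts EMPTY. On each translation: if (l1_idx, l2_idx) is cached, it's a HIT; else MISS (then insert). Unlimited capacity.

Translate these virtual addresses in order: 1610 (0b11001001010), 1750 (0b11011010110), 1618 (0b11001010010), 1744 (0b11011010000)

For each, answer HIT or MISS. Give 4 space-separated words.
Answer: MISS MISS HIT HIT

Derivation:
vaddr=1610: (6,2) not in TLB -> MISS, insert
vaddr=1750: (6,6) not in TLB -> MISS, insert
vaddr=1618: (6,2) in TLB -> HIT
vaddr=1744: (6,6) in TLB -> HIT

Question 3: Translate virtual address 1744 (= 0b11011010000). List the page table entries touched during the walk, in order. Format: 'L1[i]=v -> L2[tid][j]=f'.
vaddr = 1744 = 0b11011010000
Split: l1_idx=6, l2_idx=6, offset=16

Answer: L1[6]=1 -> L2[1][6]=22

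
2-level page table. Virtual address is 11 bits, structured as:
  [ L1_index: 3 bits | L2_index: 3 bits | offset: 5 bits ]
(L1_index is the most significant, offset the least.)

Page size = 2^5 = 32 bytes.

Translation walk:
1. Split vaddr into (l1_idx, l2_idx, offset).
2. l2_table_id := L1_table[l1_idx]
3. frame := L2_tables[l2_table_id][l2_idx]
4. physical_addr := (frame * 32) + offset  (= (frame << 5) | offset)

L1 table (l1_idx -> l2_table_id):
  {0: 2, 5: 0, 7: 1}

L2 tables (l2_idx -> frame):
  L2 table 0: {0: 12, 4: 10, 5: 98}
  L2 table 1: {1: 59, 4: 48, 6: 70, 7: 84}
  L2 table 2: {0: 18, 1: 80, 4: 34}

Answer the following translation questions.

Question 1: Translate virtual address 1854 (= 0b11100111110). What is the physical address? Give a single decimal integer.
Answer: 1918

Derivation:
vaddr = 1854 = 0b11100111110
Split: l1_idx=7, l2_idx=1, offset=30
L1[7] = 1
L2[1][1] = 59
paddr = 59 * 32 + 30 = 1918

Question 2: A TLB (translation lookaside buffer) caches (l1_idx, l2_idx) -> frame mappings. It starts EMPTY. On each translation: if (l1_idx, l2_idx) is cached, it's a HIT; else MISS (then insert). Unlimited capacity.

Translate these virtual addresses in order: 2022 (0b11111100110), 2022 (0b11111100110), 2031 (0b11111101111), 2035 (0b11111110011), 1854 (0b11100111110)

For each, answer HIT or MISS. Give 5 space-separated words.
vaddr=2022: (7,7) not in TLB -> MISS, insert
vaddr=2022: (7,7) in TLB -> HIT
vaddr=2031: (7,7) in TLB -> HIT
vaddr=2035: (7,7) in TLB -> HIT
vaddr=1854: (7,1) not in TLB -> MISS, insert

Answer: MISS HIT HIT HIT MISS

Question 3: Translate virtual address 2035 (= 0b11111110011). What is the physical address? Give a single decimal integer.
Answer: 2707

Derivation:
vaddr = 2035 = 0b11111110011
Split: l1_idx=7, l2_idx=7, offset=19
L1[7] = 1
L2[1][7] = 84
paddr = 84 * 32 + 19 = 2707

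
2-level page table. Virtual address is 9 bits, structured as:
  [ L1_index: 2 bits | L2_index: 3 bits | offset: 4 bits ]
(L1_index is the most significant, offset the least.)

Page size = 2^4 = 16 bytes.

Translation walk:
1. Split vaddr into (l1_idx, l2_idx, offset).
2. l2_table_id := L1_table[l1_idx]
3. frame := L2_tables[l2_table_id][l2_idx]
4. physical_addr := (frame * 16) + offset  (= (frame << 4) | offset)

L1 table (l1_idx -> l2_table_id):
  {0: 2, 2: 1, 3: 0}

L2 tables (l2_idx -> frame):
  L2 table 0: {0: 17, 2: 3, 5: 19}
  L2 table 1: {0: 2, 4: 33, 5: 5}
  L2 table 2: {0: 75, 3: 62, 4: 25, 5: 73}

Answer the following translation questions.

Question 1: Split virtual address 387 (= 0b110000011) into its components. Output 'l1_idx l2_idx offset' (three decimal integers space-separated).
Answer: 3 0 3

Derivation:
vaddr = 387 = 0b110000011
  top 2 bits -> l1_idx = 3
  next 3 bits -> l2_idx = 0
  bottom 4 bits -> offset = 3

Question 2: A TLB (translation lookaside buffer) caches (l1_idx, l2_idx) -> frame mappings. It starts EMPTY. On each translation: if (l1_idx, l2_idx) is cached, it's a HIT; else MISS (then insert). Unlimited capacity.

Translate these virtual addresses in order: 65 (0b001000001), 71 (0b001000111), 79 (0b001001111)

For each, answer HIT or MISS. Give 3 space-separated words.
vaddr=65: (0,4) not in TLB -> MISS, insert
vaddr=71: (0,4) in TLB -> HIT
vaddr=79: (0,4) in TLB -> HIT

Answer: MISS HIT HIT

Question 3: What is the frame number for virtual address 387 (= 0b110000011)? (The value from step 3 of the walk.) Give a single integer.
Answer: 17

Derivation:
vaddr = 387: l1_idx=3, l2_idx=0
L1[3] = 0; L2[0][0] = 17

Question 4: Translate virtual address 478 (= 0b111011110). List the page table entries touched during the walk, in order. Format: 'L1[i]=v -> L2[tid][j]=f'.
vaddr = 478 = 0b111011110
Split: l1_idx=3, l2_idx=5, offset=14

Answer: L1[3]=0 -> L2[0][5]=19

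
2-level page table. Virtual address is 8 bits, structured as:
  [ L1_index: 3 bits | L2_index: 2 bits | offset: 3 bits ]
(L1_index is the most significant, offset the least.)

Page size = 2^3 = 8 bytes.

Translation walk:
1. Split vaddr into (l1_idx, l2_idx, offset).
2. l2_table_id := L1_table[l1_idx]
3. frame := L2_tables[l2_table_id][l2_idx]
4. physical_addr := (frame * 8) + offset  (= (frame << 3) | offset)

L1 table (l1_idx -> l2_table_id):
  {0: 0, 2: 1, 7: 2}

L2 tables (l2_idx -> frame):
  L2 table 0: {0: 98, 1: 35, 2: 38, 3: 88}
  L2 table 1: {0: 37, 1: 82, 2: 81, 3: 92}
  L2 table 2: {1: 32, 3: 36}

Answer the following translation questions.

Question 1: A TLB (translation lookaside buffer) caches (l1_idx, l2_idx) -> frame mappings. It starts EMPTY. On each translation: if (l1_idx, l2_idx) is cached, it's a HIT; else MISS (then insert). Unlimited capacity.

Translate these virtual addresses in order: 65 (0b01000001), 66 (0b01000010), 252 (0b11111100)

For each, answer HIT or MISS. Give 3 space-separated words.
Answer: MISS HIT MISS

Derivation:
vaddr=65: (2,0) not in TLB -> MISS, insert
vaddr=66: (2,0) in TLB -> HIT
vaddr=252: (7,3) not in TLB -> MISS, insert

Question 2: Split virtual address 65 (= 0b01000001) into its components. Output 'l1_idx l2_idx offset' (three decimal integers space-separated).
vaddr = 65 = 0b01000001
  top 3 bits -> l1_idx = 2
  next 2 bits -> l2_idx = 0
  bottom 3 bits -> offset = 1

Answer: 2 0 1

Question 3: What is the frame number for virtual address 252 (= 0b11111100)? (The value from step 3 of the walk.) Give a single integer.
vaddr = 252: l1_idx=7, l2_idx=3
L1[7] = 2; L2[2][3] = 36

Answer: 36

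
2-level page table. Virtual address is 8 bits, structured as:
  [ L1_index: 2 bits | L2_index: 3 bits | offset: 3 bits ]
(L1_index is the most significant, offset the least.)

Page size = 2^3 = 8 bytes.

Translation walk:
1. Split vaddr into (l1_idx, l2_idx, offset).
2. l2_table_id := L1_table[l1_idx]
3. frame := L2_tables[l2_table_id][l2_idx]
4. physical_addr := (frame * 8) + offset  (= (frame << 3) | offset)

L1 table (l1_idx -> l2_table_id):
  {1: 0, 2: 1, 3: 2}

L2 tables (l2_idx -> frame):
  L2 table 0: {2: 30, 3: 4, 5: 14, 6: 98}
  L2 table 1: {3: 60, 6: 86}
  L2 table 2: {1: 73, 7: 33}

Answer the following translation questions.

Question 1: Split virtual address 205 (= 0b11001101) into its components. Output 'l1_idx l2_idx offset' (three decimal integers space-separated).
Answer: 3 1 5

Derivation:
vaddr = 205 = 0b11001101
  top 2 bits -> l1_idx = 3
  next 3 bits -> l2_idx = 1
  bottom 3 bits -> offset = 5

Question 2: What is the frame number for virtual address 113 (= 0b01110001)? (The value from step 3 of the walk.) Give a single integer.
Answer: 98

Derivation:
vaddr = 113: l1_idx=1, l2_idx=6
L1[1] = 0; L2[0][6] = 98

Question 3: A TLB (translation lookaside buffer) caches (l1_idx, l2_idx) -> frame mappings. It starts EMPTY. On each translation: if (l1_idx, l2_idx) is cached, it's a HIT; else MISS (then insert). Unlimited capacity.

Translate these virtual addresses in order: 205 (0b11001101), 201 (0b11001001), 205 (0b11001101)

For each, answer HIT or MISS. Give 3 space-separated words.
vaddr=205: (3,1) not in TLB -> MISS, insert
vaddr=201: (3,1) in TLB -> HIT
vaddr=205: (3,1) in TLB -> HIT

Answer: MISS HIT HIT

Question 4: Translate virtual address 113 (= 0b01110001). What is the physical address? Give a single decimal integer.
Answer: 785

Derivation:
vaddr = 113 = 0b01110001
Split: l1_idx=1, l2_idx=6, offset=1
L1[1] = 0
L2[0][6] = 98
paddr = 98 * 8 + 1 = 785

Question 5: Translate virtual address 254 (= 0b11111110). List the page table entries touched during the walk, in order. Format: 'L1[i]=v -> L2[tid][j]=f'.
Answer: L1[3]=2 -> L2[2][7]=33

Derivation:
vaddr = 254 = 0b11111110
Split: l1_idx=3, l2_idx=7, offset=6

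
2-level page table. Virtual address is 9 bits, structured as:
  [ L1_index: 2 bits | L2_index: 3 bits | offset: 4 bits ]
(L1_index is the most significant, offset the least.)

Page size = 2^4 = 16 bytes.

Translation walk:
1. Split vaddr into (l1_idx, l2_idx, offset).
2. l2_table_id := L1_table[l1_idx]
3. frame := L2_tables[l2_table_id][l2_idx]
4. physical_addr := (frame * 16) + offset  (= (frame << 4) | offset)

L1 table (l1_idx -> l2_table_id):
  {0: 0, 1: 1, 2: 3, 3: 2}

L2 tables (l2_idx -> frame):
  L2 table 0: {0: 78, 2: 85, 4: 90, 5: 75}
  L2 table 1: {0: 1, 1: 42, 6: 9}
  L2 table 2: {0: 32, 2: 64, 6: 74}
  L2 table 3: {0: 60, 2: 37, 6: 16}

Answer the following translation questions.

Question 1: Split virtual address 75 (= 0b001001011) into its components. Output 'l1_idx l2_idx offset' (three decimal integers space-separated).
vaddr = 75 = 0b001001011
  top 2 bits -> l1_idx = 0
  next 3 bits -> l2_idx = 4
  bottom 4 bits -> offset = 11

Answer: 0 4 11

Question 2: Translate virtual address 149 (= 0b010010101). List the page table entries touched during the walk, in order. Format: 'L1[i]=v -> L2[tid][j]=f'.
Answer: L1[1]=1 -> L2[1][1]=42

Derivation:
vaddr = 149 = 0b010010101
Split: l1_idx=1, l2_idx=1, offset=5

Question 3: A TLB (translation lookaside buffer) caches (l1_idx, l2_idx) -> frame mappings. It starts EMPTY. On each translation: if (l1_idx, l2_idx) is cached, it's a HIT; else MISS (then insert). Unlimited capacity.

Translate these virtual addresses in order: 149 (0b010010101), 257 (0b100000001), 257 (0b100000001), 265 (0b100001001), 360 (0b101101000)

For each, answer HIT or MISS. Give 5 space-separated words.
vaddr=149: (1,1) not in TLB -> MISS, insert
vaddr=257: (2,0) not in TLB -> MISS, insert
vaddr=257: (2,0) in TLB -> HIT
vaddr=265: (2,0) in TLB -> HIT
vaddr=360: (2,6) not in TLB -> MISS, insert

Answer: MISS MISS HIT HIT MISS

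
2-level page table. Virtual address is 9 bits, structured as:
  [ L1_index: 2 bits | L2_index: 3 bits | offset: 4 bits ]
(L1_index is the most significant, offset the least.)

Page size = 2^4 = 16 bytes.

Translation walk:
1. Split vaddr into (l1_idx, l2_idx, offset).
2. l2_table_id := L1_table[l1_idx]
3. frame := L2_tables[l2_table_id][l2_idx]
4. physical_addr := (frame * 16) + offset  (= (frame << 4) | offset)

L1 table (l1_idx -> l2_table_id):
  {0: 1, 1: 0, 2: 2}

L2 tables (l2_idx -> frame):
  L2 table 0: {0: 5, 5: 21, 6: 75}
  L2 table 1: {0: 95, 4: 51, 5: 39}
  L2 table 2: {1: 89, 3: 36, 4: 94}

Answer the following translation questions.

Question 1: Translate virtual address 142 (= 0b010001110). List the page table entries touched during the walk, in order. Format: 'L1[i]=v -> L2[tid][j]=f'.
Answer: L1[1]=0 -> L2[0][0]=5

Derivation:
vaddr = 142 = 0b010001110
Split: l1_idx=1, l2_idx=0, offset=14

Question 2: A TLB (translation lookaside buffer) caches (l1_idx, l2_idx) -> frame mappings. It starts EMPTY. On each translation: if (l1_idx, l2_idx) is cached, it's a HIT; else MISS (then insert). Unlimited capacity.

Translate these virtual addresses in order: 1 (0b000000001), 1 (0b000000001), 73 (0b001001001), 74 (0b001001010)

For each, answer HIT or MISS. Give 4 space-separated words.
vaddr=1: (0,0) not in TLB -> MISS, insert
vaddr=1: (0,0) in TLB -> HIT
vaddr=73: (0,4) not in TLB -> MISS, insert
vaddr=74: (0,4) in TLB -> HIT

Answer: MISS HIT MISS HIT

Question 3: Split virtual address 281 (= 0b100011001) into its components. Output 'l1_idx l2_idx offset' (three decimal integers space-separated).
Answer: 2 1 9

Derivation:
vaddr = 281 = 0b100011001
  top 2 bits -> l1_idx = 2
  next 3 bits -> l2_idx = 1
  bottom 4 bits -> offset = 9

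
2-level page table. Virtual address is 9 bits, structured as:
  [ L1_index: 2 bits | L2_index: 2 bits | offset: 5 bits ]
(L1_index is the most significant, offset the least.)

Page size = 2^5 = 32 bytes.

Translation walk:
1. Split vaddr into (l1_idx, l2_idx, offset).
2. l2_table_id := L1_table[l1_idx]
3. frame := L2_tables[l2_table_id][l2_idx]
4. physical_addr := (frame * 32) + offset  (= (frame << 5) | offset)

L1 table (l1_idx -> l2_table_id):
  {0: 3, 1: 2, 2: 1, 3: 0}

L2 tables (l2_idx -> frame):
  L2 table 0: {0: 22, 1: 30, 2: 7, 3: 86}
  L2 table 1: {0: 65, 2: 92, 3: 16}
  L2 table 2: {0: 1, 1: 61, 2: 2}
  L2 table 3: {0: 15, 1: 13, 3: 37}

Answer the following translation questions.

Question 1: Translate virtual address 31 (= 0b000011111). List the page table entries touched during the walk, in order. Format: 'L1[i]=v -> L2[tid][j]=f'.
Answer: L1[0]=3 -> L2[3][0]=15

Derivation:
vaddr = 31 = 0b000011111
Split: l1_idx=0, l2_idx=0, offset=31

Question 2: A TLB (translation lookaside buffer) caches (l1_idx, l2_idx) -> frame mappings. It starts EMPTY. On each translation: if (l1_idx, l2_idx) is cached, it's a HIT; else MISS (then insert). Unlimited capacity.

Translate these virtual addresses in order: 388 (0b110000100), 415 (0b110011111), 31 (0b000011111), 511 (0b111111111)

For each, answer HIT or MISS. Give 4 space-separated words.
Answer: MISS HIT MISS MISS

Derivation:
vaddr=388: (3,0) not in TLB -> MISS, insert
vaddr=415: (3,0) in TLB -> HIT
vaddr=31: (0,0) not in TLB -> MISS, insert
vaddr=511: (3,3) not in TLB -> MISS, insert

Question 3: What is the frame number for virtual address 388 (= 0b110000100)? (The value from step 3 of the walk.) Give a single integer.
vaddr = 388: l1_idx=3, l2_idx=0
L1[3] = 0; L2[0][0] = 22

Answer: 22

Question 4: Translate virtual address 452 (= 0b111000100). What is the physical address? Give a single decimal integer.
Answer: 228

Derivation:
vaddr = 452 = 0b111000100
Split: l1_idx=3, l2_idx=2, offset=4
L1[3] = 0
L2[0][2] = 7
paddr = 7 * 32 + 4 = 228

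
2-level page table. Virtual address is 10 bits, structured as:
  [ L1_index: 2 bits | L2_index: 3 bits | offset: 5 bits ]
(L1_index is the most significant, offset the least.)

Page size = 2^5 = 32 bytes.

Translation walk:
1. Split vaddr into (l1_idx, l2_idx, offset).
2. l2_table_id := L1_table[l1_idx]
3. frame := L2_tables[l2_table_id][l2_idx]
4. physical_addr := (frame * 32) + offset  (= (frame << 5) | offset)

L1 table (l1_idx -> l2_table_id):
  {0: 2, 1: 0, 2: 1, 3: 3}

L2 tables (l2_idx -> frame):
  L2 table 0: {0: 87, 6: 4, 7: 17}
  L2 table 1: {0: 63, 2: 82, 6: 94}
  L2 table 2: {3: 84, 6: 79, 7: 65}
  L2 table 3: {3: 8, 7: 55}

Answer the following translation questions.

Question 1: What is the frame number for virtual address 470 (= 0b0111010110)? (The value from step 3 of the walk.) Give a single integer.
Answer: 4

Derivation:
vaddr = 470: l1_idx=1, l2_idx=6
L1[1] = 0; L2[0][6] = 4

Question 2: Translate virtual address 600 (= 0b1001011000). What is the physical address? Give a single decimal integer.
Answer: 2648

Derivation:
vaddr = 600 = 0b1001011000
Split: l1_idx=2, l2_idx=2, offset=24
L1[2] = 1
L2[1][2] = 82
paddr = 82 * 32 + 24 = 2648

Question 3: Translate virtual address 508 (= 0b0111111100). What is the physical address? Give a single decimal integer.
Answer: 572

Derivation:
vaddr = 508 = 0b0111111100
Split: l1_idx=1, l2_idx=7, offset=28
L1[1] = 0
L2[0][7] = 17
paddr = 17 * 32 + 28 = 572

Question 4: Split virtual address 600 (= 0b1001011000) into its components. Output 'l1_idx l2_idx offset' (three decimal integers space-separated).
Answer: 2 2 24

Derivation:
vaddr = 600 = 0b1001011000
  top 2 bits -> l1_idx = 2
  next 3 bits -> l2_idx = 2
  bottom 5 bits -> offset = 24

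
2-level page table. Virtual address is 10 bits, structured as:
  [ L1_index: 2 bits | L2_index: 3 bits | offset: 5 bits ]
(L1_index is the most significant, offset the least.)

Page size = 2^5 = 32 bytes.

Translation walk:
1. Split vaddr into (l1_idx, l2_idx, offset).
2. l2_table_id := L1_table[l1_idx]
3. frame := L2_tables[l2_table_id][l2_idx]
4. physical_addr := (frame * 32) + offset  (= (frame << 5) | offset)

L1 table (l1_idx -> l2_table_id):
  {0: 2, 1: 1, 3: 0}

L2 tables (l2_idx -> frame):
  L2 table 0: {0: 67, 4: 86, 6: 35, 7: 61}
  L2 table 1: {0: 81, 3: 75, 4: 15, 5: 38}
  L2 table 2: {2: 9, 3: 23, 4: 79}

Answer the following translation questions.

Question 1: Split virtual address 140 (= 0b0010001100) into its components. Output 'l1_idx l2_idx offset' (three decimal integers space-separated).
Answer: 0 4 12

Derivation:
vaddr = 140 = 0b0010001100
  top 2 bits -> l1_idx = 0
  next 3 bits -> l2_idx = 4
  bottom 5 bits -> offset = 12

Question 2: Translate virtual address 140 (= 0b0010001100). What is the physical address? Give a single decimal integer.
vaddr = 140 = 0b0010001100
Split: l1_idx=0, l2_idx=4, offset=12
L1[0] = 2
L2[2][4] = 79
paddr = 79 * 32 + 12 = 2540

Answer: 2540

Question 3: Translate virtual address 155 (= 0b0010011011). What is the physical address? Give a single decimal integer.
vaddr = 155 = 0b0010011011
Split: l1_idx=0, l2_idx=4, offset=27
L1[0] = 2
L2[2][4] = 79
paddr = 79 * 32 + 27 = 2555

Answer: 2555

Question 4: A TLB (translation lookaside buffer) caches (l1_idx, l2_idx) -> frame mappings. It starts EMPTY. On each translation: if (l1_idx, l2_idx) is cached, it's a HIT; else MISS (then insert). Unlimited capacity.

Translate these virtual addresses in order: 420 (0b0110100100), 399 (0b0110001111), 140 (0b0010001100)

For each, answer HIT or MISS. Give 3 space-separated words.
Answer: MISS MISS MISS

Derivation:
vaddr=420: (1,5) not in TLB -> MISS, insert
vaddr=399: (1,4) not in TLB -> MISS, insert
vaddr=140: (0,4) not in TLB -> MISS, insert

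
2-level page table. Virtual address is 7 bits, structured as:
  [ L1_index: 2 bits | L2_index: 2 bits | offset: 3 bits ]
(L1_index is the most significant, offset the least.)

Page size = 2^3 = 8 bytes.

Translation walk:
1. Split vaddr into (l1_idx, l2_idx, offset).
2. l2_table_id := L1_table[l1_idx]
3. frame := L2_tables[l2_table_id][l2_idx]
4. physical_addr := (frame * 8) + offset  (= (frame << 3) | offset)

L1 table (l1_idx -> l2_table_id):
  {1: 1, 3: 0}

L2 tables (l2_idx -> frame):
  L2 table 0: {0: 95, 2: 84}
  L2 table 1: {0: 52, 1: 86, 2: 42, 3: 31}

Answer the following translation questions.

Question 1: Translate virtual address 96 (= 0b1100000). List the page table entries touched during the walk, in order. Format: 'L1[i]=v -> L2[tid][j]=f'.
vaddr = 96 = 0b1100000
Split: l1_idx=3, l2_idx=0, offset=0

Answer: L1[3]=0 -> L2[0][0]=95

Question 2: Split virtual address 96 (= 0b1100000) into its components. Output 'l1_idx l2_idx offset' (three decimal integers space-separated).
Answer: 3 0 0

Derivation:
vaddr = 96 = 0b1100000
  top 2 bits -> l1_idx = 3
  next 2 bits -> l2_idx = 0
  bottom 3 bits -> offset = 0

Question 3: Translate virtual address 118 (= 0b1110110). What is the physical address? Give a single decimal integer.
Answer: 678

Derivation:
vaddr = 118 = 0b1110110
Split: l1_idx=3, l2_idx=2, offset=6
L1[3] = 0
L2[0][2] = 84
paddr = 84 * 8 + 6 = 678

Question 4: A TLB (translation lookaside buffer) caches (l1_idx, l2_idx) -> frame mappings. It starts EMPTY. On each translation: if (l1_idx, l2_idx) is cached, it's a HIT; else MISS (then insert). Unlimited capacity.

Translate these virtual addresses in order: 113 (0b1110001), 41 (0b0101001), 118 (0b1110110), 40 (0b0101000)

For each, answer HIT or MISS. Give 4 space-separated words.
Answer: MISS MISS HIT HIT

Derivation:
vaddr=113: (3,2) not in TLB -> MISS, insert
vaddr=41: (1,1) not in TLB -> MISS, insert
vaddr=118: (3,2) in TLB -> HIT
vaddr=40: (1,1) in TLB -> HIT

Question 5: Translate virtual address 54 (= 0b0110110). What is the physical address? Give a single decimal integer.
vaddr = 54 = 0b0110110
Split: l1_idx=1, l2_idx=2, offset=6
L1[1] = 1
L2[1][2] = 42
paddr = 42 * 8 + 6 = 342

Answer: 342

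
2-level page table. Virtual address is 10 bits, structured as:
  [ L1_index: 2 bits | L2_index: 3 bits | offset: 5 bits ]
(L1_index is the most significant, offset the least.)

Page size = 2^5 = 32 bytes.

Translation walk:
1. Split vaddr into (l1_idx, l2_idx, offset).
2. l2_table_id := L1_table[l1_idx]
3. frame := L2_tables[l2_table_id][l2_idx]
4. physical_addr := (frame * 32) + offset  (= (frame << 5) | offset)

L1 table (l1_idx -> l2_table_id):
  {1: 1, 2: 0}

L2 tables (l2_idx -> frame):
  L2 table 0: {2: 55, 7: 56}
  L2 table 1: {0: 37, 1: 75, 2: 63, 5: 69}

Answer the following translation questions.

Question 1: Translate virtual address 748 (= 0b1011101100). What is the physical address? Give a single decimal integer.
vaddr = 748 = 0b1011101100
Split: l1_idx=2, l2_idx=7, offset=12
L1[2] = 0
L2[0][7] = 56
paddr = 56 * 32 + 12 = 1804

Answer: 1804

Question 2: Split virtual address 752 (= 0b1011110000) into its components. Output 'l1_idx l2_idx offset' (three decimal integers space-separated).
vaddr = 752 = 0b1011110000
  top 2 bits -> l1_idx = 2
  next 3 bits -> l2_idx = 7
  bottom 5 bits -> offset = 16

Answer: 2 7 16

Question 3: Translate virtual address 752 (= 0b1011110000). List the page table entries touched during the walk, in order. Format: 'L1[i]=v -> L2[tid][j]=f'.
vaddr = 752 = 0b1011110000
Split: l1_idx=2, l2_idx=7, offset=16

Answer: L1[2]=0 -> L2[0][7]=56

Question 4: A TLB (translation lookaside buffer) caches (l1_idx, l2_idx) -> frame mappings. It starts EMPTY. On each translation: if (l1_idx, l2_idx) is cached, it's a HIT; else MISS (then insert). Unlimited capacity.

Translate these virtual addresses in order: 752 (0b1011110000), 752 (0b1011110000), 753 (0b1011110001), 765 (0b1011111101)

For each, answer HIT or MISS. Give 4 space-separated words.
vaddr=752: (2,7) not in TLB -> MISS, insert
vaddr=752: (2,7) in TLB -> HIT
vaddr=753: (2,7) in TLB -> HIT
vaddr=765: (2,7) in TLB -> HIT

Answer: MISS HIT HIT HIT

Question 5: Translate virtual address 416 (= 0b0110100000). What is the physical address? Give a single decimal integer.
Answer: 2208

Derivation:
vaddr = 416 = 0b0110100000
Split: l1_idx=1, l2_idx=5, offset=0
L1[1] = 1
L2[1][5] = 69
paddr = 69 * 32 + 0 = 2208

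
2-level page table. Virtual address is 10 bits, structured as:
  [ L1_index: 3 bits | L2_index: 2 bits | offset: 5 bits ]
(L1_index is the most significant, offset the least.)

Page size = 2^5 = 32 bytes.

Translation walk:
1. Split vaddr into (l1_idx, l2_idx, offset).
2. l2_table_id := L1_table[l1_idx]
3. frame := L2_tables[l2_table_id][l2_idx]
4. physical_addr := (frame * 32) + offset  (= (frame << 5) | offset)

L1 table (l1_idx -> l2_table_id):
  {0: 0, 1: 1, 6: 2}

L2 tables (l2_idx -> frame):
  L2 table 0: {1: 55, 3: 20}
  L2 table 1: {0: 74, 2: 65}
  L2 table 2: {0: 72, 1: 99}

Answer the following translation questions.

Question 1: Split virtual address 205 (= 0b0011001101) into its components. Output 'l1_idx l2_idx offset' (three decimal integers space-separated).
vaddr = 205 = 0b0011001101
  top 3 bits -> l1_idx = 1
  next 2 bits -> l2_idx = 2
  bottom 5 bits -> offset = 13

Answer: 1 2 13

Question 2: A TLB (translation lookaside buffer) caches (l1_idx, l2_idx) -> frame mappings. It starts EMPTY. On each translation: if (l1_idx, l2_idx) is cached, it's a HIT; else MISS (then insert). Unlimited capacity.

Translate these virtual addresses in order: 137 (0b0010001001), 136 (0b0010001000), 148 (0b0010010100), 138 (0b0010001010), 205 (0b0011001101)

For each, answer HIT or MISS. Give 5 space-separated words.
vaddr=137: (1,0) not in TLB -> MISS, insert
vaddr=136: (1,0) in TLB -> HIT
vaddr=148: (1,0) in TLB -> HIT
vaddr=138: (1,0) in TLB -> HIT
vaddr=205: (1,2) not in TLB -> MISS, insert

Answer: MISS HIT HIT HIT MISS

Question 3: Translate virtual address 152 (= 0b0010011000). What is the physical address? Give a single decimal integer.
vaddr = 152 = 0b0010011000
Split: l1_idx=1, l2_idx=0, offset=24
L1[1] = 1
L2[1][0] = 74
paddr = 74 * 32 + 24 = 2392

Answer: 2392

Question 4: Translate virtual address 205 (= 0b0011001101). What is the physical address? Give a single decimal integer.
Answer: 2093

Derivation:
vaddr = 205 = 0b0011001101
Split: l1_idx=1, l2_idx=2, offset=13
L1[1] = 1
L2[1][2] = 65
paddr = 65 * 32 + 13 = 2093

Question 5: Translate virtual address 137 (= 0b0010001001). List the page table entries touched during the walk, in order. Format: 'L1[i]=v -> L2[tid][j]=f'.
vaddr = 137 = 0b0010001001
Split: l1_idx=1, l2_idx=0, offset=9

Answer: L1[1]=1 -> L2[1][0]=74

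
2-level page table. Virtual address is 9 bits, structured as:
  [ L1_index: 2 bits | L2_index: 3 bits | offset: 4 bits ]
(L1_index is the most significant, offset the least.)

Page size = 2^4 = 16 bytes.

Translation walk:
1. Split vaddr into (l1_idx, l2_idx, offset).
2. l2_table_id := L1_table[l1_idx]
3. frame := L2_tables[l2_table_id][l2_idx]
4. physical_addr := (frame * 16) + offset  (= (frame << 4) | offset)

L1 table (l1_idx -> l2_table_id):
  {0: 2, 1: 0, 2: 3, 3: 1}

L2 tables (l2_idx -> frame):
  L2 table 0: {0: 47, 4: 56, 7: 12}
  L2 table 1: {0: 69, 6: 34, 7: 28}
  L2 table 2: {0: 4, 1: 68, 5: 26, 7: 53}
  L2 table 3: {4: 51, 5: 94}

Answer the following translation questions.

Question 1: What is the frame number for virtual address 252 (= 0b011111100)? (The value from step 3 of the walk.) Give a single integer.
Answer: 12

Derivation:
vaddr = 252: l1_idx=1, l2_idx=7
L1[1] = 0; L2[0][7] = 12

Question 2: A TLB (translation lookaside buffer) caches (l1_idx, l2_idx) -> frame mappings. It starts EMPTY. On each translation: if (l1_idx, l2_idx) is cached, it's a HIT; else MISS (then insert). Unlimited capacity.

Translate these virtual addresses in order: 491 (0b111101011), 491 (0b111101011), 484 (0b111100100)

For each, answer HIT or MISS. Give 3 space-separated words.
vaddr=491: (3,6) not in TLB -> MISS, insert
vaddr=491: (3,6) in TLB -> HIT
vaddr=484: (3,6) in TLB -> HIT

Answer: MISS HIT HIT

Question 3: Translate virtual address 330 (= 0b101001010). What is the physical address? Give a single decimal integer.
Answer: 826

Derivation:
vaddr = 330 = 0b101001010
Split: l1_idx=2, l2_idx=4, offset=10
L1[2] = 3
L2[3][4] = 51
paddr = 51 * 16 + 10 = 826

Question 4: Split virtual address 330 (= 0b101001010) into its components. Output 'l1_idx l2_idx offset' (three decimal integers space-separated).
Answer: 2 4 10

Derivation:
vaddr = 330 = 0b101001010
  top 2 bits -> l1_idx = 2
  next 3 bits -> l2_idx = 4
  bottom 4 bits -> offset = 10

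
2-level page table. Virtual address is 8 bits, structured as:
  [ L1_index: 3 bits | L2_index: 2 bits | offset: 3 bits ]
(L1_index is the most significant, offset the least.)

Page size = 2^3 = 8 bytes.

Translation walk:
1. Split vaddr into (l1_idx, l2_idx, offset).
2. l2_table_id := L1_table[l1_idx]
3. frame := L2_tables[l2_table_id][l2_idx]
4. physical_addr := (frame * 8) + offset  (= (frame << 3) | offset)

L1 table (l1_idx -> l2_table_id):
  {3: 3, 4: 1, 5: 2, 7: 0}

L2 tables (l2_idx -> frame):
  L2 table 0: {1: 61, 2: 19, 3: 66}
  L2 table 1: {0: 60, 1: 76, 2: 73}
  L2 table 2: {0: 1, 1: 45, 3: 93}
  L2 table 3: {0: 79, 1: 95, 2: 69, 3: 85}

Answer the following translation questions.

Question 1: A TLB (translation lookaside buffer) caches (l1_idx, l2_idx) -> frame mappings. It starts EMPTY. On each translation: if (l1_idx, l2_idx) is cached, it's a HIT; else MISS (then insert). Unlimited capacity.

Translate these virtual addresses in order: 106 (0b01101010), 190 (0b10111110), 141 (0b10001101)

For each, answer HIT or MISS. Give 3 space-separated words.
Answer: MISS MISS MISS

Derivation:
vaddr=106: (3,1) not in TLB -> MISS, insert
vaddr=190: (5,3) not in TLB -> MISS, insert
vaddr=141: (4,1) not in TLB -> MISS, insert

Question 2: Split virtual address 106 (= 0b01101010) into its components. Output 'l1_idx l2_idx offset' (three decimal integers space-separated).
Answer: 3 1 2

Derivation:
vaddr = 106 = 0b01101010
  top 3 bits -> l1_idx = 3
  next 2 bits -> l2_idx = 1
  bottom 3 bits -> offset = 2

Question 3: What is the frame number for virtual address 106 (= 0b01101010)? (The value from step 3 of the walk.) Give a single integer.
vaddr = 106: l1_idx=3, l2_idx=1
L1[3] = 3; L2[3][1] = 95

Answer: 95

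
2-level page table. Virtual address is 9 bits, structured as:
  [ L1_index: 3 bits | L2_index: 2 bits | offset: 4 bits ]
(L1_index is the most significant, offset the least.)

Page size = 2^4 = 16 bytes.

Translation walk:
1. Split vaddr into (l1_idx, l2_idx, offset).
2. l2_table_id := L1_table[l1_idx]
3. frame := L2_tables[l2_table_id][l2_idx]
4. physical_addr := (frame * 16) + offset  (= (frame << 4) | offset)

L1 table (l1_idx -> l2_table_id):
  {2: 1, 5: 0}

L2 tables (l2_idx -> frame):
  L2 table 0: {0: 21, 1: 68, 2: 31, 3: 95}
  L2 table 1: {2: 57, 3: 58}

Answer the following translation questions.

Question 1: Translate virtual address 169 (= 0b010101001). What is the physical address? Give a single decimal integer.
vaddr = 169 = 0b010101001
Split: l1_idx=2, l2_idx=2, offset=9
L1[2] = 1
L2[1][2] = 57
paddr = 57 * 16 + 9 = 921

Answer: 921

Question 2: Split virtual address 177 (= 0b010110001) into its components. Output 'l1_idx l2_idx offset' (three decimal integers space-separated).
vaddr = 177 = 0b010110001
  top 3 bits -> l1_idx = 2
  next 2 bits -> l2_idx = 3
  bottom 4 bits -> offset = 1

Answer: 2 3 1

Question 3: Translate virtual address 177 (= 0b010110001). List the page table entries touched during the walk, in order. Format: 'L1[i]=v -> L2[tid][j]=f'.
vaddr = 177 = 0b010110001
Split: l1_idx=2, l2_idx=3, offset=1

Answer: L1[2]=1 -> L2[1][3]=58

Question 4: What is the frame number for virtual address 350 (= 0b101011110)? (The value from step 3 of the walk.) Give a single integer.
Answer: 68

Derivation:
vaddr = 350: l1_idx=5, l2_idx=1
L1[5] = 0; L2[0][1] = 68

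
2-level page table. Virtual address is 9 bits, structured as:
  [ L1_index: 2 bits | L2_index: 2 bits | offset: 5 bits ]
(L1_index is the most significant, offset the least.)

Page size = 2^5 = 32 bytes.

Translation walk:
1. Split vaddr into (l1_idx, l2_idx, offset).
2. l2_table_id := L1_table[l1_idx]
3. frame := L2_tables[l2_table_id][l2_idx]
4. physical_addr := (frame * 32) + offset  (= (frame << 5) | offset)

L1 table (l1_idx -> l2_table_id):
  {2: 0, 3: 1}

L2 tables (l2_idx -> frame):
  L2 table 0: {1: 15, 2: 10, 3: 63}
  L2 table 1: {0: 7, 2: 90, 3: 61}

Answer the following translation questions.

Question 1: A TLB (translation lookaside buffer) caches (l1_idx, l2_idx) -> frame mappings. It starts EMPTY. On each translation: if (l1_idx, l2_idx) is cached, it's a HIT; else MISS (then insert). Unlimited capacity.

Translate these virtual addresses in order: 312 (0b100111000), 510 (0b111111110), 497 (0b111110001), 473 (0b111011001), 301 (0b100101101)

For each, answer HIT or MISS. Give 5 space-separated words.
Answer: MISS MISS HIT MISS HIT

Derivation:
vaddr=312: (2,1) not in TLB -> MISS, insert
vaddr=510: (3,3) not in TLB -> MISS, insert
vaddr=497: (3,3) in TLB -> HIT
vaddr=473: (3,2) not in TLB -> MISS, insert
vaddr=301: (2,1) in TLB -> HIT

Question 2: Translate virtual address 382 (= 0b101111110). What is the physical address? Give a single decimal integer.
vaddr = 382 = 0b101111110
Split: l1_idx=2, l2_idx=3, offset=30
L1[2] = 0
L2[0][3] = 63
paddr = 63 * 32 + 30 = 2046

Answer: 2046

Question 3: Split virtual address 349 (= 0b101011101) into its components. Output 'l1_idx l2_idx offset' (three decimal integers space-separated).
vaddr = 349 = 0b101011101
  top 2 bits -> l1_idx = 2
  next 2 bits -> l2_idx = 2
  bottom 5 bits -> offset = 29

Answer: 2 2 29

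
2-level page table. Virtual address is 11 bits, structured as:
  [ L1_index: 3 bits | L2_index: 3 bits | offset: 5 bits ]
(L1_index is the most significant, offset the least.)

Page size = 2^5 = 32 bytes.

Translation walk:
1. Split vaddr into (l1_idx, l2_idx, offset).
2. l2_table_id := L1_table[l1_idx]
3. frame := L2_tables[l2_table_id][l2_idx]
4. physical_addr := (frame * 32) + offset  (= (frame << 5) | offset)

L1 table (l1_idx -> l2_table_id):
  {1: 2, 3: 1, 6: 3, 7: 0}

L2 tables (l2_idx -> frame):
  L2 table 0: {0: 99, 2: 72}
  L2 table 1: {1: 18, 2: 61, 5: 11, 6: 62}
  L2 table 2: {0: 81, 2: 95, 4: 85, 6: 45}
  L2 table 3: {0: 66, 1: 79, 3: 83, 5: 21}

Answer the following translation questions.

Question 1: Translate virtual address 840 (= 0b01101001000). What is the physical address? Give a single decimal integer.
Answer: 1960

Derivation:
vaddr = 840 = 0b01101001000
Split: l1_idx=3, l2_idx=2, offset=8
L1[3] = 1
L2[1][2] = 61
paddr = 61 * 32 + 8 = 1960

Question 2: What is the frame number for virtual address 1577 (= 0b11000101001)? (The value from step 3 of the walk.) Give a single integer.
vaddr = 1577: l1_idx=6, l2_idx=1
L1[6] = 3; L2[3][1] = 79

Answer: 79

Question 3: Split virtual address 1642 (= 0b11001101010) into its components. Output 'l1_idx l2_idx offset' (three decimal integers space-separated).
vaddr = 1642 = 0b11001101010
  top 3 bits -> l1_idx = 6
  next 3 bits -> l2_idx = 3
  bottom 5 bits -> offset = 10

Answer: 6 3 10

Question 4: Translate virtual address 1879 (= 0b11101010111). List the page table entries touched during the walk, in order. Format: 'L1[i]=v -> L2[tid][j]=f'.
vaddr = 1879 = 0b11101010111
Split: l1_idx=7, l2_idx=2, offset=23

Answer: L1[7]=0 -> L2[0][2]=72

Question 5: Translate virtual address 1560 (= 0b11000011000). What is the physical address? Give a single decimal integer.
vaddr = 1560 = 0b11000011000
Split: l1_idx=6, l2_idx=0, offset=24
L1[6] = 3
L2[3][0] = 66
paddr = 66 * 32 + 24 = 2136

Answer: 2136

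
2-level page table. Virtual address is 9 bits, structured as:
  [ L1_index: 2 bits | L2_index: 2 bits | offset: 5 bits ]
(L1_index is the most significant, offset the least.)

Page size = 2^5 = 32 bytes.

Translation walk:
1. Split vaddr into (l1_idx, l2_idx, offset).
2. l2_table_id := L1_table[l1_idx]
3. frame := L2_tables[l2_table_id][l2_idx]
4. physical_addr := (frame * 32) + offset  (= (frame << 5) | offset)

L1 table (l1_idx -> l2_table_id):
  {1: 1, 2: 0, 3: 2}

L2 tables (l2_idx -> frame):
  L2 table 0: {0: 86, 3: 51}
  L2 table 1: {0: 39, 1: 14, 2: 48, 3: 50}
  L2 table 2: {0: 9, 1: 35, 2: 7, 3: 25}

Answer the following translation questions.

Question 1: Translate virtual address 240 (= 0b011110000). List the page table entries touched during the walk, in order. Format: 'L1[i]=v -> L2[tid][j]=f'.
vaddr = 240 = 0b011110000
Split: l1_idx=1, l2_idx=3, offset=16

Answer: L1[1]=1 -> L2[1][3]=50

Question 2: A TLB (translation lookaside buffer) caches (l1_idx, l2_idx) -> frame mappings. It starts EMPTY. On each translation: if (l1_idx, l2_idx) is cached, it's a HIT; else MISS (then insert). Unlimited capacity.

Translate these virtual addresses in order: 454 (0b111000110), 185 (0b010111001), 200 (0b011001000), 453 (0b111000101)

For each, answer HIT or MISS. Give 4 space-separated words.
Answer: MISS MISS MISS HIT

Derivation:
vaddr=454: (3,2) not in TLB -> MISS, insert
vaddr=185: (1,1) not in TLB -> MISS, insert
vaddr=200: (1,2) not in TLB -> MISS, insert
vaddr=453: (3,2) in TLB -> HIT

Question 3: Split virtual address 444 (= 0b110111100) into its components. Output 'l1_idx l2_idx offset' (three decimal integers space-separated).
Answer: 3 1 28

Derivation:
vaddr = 444 = 0b110111100
  top 2 bits -> l1_idx = 3
  next 2 bits -> l2_idx = 1
  bottom 5 bits -> offset = 28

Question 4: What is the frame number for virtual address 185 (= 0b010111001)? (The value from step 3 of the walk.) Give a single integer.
vaddr = 185: l1_idx=1, l2_idx=1
L1[1] = 1; L2[1][1] = 14

Answer: 14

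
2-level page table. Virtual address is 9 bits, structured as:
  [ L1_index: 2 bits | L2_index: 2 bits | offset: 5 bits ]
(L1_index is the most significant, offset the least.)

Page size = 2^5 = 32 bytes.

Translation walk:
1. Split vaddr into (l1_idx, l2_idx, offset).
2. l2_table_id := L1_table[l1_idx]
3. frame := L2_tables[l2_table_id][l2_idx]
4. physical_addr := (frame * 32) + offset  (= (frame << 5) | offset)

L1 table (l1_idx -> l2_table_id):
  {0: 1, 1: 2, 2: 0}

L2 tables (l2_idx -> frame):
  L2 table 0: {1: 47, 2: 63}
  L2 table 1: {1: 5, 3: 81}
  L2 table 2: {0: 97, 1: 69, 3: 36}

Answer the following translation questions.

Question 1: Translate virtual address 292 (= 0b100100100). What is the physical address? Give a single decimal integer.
Answer: 1508

Derivation:
vaddr = 292 = 0b100100100
Split: l1_idx=2, l2_idx=1, offset=4
L1[2] = 0
L2[0][1] = 47
paddr = 47 * 32 + 4 = 1508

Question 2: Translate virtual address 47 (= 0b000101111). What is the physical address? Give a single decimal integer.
Answer: 175

Derivation:
vaddr = 47 = 0b000101111
Split: l1_idx=0, l2_idx=1, offset=15
L1[0] = 1
L2[1][1] = 5
paddr = 5 * 32 + 15 = 175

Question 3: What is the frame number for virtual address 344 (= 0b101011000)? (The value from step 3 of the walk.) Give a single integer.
Answer: 63

Derivation:
vaddr = 344: l1_idx=2, l2_idx=2
L1[2] = 0; L2[0][2] = 63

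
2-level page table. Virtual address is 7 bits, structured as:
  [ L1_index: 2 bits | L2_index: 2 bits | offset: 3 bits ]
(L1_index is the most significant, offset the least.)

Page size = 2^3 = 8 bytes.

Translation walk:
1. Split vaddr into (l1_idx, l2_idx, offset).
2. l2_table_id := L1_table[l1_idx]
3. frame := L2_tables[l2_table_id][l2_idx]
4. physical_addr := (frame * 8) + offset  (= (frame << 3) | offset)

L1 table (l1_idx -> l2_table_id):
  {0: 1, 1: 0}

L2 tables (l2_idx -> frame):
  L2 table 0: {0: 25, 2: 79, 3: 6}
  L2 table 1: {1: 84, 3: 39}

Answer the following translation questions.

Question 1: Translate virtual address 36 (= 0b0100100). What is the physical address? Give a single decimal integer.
vaddr = 36 = 0b0100100
Split: l1_idx=1, l2_idx=0, offset=4
L1[1] = 0
L2[0][0] = 25
paddr = 25 * 8 + 4 = 204

Answer: 204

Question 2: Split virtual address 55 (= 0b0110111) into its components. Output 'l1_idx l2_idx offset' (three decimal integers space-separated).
Answer: 1 2 7

Derivation:
vaddr = 55 = 0b0110111
  top 2 bits -> l1_idx = 1
  next 2 bits -> l2_idx = 2
  bottom 3 bits -> offset = 7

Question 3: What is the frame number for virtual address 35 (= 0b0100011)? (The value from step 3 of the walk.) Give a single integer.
Answer: 25

Derivation:
vaddr = 35: l1_idx=1, l2_idx=0
L1[1] = 0; L2[0][0] = 25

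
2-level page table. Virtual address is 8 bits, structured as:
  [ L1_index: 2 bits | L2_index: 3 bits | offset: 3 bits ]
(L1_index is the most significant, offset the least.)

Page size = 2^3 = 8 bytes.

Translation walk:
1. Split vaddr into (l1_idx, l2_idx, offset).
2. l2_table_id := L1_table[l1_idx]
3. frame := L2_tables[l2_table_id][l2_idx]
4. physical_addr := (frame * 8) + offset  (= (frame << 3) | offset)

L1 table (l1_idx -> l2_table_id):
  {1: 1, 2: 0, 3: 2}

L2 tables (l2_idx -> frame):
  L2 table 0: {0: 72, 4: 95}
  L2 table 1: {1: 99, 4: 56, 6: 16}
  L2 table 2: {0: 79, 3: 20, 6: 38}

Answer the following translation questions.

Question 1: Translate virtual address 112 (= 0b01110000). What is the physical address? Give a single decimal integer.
Answer: 128

Derivation:
vaddr = 112 = 0b01110000
Split: l1_idx=1, l2_idx=6, offset=0
L1[1] = 1
L2[1][6] = 16
paddr = 16 * 8 + 0 = 128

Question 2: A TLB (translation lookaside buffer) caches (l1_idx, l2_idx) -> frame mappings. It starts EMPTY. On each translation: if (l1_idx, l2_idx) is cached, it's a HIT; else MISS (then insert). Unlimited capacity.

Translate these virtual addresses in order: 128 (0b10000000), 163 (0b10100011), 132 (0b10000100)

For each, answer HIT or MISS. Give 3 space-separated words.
vaddr=128: (2,0) not in TLB -> MISS, insert
vaddr=163: (2,4) not in TLB -> MISS, insert
vaddr=132: (2,0) in TLB -> HIT

Answer: MISS MISS HIT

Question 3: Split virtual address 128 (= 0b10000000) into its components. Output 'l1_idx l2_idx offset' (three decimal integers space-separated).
Answer: 2 0 0

Derivation:
vaddr = 128 = 0b10000000
  top 2 bits -> l1_idx = 2
  next 3 bits -> l2_idx = 0
  bottom 3 bits -> offset = 0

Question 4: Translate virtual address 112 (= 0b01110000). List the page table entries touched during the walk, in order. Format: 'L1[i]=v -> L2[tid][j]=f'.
vaddr = 112 = 0b01110000
Split: l1_idx=1, l2_idx=6, offset=0

Answer: L1[1]=1 -> L2[1][6]=16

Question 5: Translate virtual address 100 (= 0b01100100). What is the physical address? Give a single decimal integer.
vaddr = 100 = 0b01100100
Split: l1_idx=1, l2_idx=4, offset=4
L1[1] = 1
L2[1][4] = 56
paddr = 56 * 8 + 4 = 452

Answer: 452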